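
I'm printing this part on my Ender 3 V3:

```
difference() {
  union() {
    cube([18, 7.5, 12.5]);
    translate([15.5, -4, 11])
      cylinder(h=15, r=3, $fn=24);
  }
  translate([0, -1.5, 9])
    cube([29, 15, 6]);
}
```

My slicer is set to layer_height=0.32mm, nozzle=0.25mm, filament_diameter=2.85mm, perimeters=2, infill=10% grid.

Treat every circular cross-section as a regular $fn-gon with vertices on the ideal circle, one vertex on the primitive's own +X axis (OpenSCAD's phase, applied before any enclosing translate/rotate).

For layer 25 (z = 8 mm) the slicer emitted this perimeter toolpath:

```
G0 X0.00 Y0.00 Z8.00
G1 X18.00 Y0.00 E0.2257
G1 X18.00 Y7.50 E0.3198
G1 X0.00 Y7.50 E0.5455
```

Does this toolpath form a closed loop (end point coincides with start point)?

no

Start point (G0): (0.00, 0.00). End point (last G1): the path does not return to the start — open.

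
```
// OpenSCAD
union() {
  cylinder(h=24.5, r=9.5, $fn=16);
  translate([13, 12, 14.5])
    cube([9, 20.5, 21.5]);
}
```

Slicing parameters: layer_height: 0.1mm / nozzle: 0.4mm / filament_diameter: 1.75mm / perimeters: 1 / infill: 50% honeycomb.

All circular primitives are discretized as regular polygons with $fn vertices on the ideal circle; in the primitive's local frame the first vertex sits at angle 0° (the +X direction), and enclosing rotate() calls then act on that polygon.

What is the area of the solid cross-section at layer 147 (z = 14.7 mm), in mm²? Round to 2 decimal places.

460.80 mm²

At z = 14.7 mm: the cylinder: section is a regular 16-gon, circumradius r=9.5 (area = (16/2)·9.500²·sin(360°/16) = 276.30 mm²); the cube at (13, 12) (footprint 9×20.5) is included at this height (area 184.50 mm²); Combining (union): the 2 present regions are separate (no shared area or edge), so areas and boundary lengths simply add and each stays a separate island — area = 460.80 mm². Overall, the cross-section has 2 separate islands. Net area = 460.80 mm².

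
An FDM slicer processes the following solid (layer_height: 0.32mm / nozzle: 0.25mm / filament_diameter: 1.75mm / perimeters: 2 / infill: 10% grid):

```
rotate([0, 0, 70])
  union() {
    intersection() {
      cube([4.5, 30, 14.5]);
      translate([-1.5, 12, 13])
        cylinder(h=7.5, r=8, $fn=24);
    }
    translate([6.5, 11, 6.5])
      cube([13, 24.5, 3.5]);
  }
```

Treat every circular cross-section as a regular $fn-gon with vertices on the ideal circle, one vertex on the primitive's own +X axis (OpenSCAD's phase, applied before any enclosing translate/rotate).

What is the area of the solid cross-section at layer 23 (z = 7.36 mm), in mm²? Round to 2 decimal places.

318.50 mm²

At z = 7.36 mm: the 4.5×30 cube contributes its full rectangle (area 135.00 mm²); the cylinder at (-1.5, 12) does not reach this height (z outside [13, 20.5]); Taking the intersection: at least one operand is absent at this height, so nothing remains; the 13×24.5 cube at (6.5, 11) contributes its full rectangle (area 318.50 mm²); Merging all regions: only the 13×24.5 cube at (6.5, 11) is present, so the union is just that shape — area = 318.50 mm²; (whole slice rotated 70° about Z — lengths, areas and connectivity unchanged). Overall, the cross-section is a single solid region. Net area = 318.50 mm².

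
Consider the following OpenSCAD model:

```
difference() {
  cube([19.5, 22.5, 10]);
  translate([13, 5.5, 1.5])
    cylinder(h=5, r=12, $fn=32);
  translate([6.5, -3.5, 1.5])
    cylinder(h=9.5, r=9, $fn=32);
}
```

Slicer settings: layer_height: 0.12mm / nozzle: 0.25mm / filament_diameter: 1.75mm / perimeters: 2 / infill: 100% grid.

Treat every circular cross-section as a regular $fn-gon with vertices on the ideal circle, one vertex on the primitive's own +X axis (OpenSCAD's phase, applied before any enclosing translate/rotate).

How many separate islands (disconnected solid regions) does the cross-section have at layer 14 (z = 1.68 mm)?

At z = 1.68 mm: the 19.5×22.5 cube contributes its full rectangle; the cylinder at (13, 5.5): section is a regular 32-gon, circumradius r=12; the r=9 cylinder at (6.5, -3.5) contributes a regular 32-gon of circumradius 9; After the difference (first − rest): starting from the 19.5×22.5 cube, the r=12 cylinder at (13, 5.5) partially overlaps it — only the 285.24 mm² overlap (of its 449.49 mm²) is removed, clipping the outline; the r=9 cylinder at (6.5, -3.5) partially overlaps it — only the 5.60 mm² overlap (of its 252.84 mm²) is removed, clipping the outline — 1 connected region. Overall, the cross-section is a single solid region. Island count = 1.

1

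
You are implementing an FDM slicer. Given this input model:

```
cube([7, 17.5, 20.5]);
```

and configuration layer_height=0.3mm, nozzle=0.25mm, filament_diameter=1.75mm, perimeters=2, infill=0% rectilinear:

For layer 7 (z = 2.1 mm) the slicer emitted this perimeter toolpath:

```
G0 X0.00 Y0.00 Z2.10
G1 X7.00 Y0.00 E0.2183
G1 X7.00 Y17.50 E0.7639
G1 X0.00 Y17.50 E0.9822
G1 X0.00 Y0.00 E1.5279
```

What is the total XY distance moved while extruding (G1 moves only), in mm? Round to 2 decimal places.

Sum the Euclidean lengths of each G1 segment: total = 49.00 mm.

49.00 mm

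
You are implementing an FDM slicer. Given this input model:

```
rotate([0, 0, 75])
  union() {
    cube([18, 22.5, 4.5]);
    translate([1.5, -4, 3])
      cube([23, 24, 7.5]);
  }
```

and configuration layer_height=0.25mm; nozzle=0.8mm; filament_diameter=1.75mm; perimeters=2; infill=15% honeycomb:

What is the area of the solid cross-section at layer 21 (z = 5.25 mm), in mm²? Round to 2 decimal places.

At z = 5.25 mm: the cube does not reach this height (z outside [0, 4.5]); the cube at (1.5, -4) (footprint 23×24) is included at this height (area 552.00 mm²); Merging all regions: only the 23×24 cube at (1.5, -4) is present, so the union is just that shape — area = 552.00 mm²; (whole slice rotated 75° about Z — lengths, areas and connectivity unchanged). Overall, the cross-section is a single solid region. Net area = 552.00 mm².

552.00 mm²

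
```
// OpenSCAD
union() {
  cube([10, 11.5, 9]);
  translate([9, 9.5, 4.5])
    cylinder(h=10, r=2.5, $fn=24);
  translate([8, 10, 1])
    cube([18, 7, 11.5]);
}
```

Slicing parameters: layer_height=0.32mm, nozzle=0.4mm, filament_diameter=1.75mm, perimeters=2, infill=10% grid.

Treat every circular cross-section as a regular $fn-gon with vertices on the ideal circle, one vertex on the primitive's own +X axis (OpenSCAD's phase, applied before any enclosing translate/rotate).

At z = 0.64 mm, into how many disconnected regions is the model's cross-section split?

1

At z = 0.64 mm: the cube is present — its section is the full 10×11.5 rectangle; the cylinder at (9, 9.5) does not reach this height (z outside [4.5, 14.5]); the cube at (8, 10) is absent (z outside [1, 12.5]); Taking the union: only the 10×11.5 cube is present, so the union is just that shape — 1 connected region. The result has 1 disconnected region.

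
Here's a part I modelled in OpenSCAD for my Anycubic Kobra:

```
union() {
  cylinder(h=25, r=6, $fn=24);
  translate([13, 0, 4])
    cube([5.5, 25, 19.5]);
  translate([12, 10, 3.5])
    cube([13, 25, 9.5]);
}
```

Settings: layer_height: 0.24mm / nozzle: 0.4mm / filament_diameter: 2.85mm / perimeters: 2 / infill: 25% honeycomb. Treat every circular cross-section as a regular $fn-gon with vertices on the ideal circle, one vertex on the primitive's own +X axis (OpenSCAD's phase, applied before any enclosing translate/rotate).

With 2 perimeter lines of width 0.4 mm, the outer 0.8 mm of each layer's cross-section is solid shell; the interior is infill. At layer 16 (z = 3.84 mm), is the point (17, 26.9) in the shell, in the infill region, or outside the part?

infill

At z = 3.84 mm: the cylinder: section is a regular 24-gon, circumradius r=6; the cube at (13, 0) does not reach this height (z outside [4, 23.5]); the cube at (12, 10) is present — its section is the full 13×25 rectangle; Combining (union): the 2 present regions are separate (no shared area or edge), so areas and boundary lengths simply add and each stays a separate island — 2 connected regions. Overall, the cross-section has 2 separate islands. The nearest boundary edge runs (12.00, 10.00)→(12.00, 35.00); distance from the point to it = 5.00 mm. (Shell/infill is judged within the island containing the point — the largest one.) The point is inside the cross-section and 5.00 mm from the nearest boundary — more than the 0.8 mm shell width (2 × 0.4), so it's in the infill interior.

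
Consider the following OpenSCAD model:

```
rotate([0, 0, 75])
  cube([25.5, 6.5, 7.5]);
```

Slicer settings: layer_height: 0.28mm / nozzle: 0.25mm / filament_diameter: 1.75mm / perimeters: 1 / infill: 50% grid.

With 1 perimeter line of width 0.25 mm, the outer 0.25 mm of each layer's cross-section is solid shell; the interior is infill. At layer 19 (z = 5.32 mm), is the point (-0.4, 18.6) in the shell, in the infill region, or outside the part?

At z = 5.32 mm: the cube is present — its section is the full 25.5×6.5 rectangle; (rotated 75° about Z; rotation is an isometry so areas/perimeters/island counts are preserved). Overall, the cross-section is a single solid region. Undo the 75° rotation: the query point maps to (17.863, 5.200) in the un-rotated model frame. The nearest boundary edge runs (25.50, 6.50)→(0.00, 6.50); distance from the point to it = 1.30 mm. The point is inside the cross-section and 1.30 mm from the nearest boundary — more than the 0.25 mm shell width (1 × 0.25), so it's in the infill interior.

infill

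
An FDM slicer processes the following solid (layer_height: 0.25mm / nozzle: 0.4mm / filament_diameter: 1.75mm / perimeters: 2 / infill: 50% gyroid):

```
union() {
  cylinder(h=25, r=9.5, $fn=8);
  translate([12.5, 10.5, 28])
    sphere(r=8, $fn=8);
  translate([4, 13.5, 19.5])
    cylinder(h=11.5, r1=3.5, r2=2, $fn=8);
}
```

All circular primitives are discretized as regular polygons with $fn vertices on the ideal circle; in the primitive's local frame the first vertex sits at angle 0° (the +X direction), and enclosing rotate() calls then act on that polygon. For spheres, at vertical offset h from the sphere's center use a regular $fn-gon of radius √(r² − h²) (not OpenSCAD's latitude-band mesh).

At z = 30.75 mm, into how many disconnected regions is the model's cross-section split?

At z = 30.75 mm: the cylinder does not reach this height (z outside [0, 25]); the r=8 sphere at (12.5, 10.5) slices to a regular 8-gon of circumradius 7.512 (√(r²−h²) with h=2.75 from center); the cone at (4, 13.5): at t=0.978 of its height the radius interpolates to r₁+(r₂−r₁)t = 2.033, giving a regular 8-gon of that circumradius; Taking the union: the 2 present regions are separate (no shared area or edge), so areas and boundary lengths simply add and each stays a separate island — 2 connected regions. The result has 2 disconnected regions.

2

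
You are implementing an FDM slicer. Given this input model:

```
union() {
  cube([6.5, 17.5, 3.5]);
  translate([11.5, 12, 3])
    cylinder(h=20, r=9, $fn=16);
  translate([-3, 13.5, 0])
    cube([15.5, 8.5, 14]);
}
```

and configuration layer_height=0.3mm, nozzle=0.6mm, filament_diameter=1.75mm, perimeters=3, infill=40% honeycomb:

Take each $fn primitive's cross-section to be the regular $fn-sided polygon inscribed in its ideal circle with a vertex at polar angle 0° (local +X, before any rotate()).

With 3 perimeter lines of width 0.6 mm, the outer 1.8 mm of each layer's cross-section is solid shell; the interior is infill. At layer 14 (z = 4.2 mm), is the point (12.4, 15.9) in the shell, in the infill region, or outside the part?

infill

At z = 4.2 mm: the cube is absent (z outside [0, 3.5]); the cylinder at (11.5, 12): section is a regular 16-gon, circumradius r=9; the cube at (-3, 13.5) is present — its section is the full 15.5×8.5 rectangle; Combining (union): the regions partially overlap (shared area 56.12 mm²), so overlapping operands fuse into one piece — 1 connected region. Overall, the cross-section is a single solid region. The nearest boundary edge runs (12.50, 20.80)→(14.94, 20.31); distance from the point to it = 4.83 mm. The point is inside the cross-section and 4.83 mm from the nearest boundary — more than the 1.8 mm shell width (3 × 0.6), so it's in the infill interior.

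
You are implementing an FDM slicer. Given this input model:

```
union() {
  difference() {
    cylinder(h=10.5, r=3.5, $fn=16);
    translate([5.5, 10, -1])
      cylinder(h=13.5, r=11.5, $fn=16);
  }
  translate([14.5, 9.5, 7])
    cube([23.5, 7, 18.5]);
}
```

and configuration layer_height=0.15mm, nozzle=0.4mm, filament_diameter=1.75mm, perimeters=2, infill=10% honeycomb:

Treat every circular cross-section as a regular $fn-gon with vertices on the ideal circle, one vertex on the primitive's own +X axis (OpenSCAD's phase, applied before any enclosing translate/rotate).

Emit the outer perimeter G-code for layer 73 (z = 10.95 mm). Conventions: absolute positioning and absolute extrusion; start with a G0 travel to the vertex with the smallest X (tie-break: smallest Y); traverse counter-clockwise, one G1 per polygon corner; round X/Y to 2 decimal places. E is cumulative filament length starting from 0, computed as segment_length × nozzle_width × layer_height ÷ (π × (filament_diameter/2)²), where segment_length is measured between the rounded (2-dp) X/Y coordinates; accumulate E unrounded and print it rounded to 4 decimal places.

G0 X14.50 Y9.50 Z10.95
G1 X38.00 Y9.50 E0.5862
G1 X38.00 Y16.50 E0.7608
G1 X14.50 Y16.50 E1.3470
G1 X14.50 Y9.50 E1.5217

At z = 10.95 mm: the cylinder is absent (z outside [0, 10.5]); the r=11.5 cylinder at (5.5, 10) gives a regular 16-gon of circumradius 11.5 (constant along its height); Subtracting the remaining from the first: the first operand is absent here, so nothing remains; the cube at (14.5, 9.5) is present — its section is the full 23.5×7 rectangle; Combining (union): only the 23.5×7 cube at (14.5, 9.5) is present, so the union is just that shape — 1 connected region. The outline is a single polygon with 4 vertices. Extrusion per mm of travel: 0.4 × 0.15 / (π × 0.875²) = 0.024945. Accumulating E over each segment gives final E = 1.5217.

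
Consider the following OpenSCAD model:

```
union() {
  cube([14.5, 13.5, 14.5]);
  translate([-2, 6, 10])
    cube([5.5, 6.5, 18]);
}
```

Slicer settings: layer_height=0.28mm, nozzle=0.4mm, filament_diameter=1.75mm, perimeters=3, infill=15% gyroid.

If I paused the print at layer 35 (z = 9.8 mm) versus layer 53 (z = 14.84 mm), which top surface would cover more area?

layer 35 (z = 9.8 mm)

Layer 35 (z = 9.8): the cube (footprint 14.5×13.5) is included at this height (area 195.75 mm²); the cube at (-2, 6) does not reach this height (z outside [10, 28]); Taking the union: only the 14.5×13.5 cube is present, so the union is just that shape — area = 195.75 mm². So its area = 195.75 mm². Layer 53 (z = 14.84): the cube is not intersected at this z (z outside [0, 14.5]); the cube at (-2, 6) (footprint 5.5×6.5) is included at this height (area 35.75 mm²); Combining (union): only the 5.5×6.5 cube at (-2, 6) is present, so the union is just that shape — area = 35.75 mm². So its area = 35.75 mm². Layer 35 is larger (195.75 vs 35.75 mm²).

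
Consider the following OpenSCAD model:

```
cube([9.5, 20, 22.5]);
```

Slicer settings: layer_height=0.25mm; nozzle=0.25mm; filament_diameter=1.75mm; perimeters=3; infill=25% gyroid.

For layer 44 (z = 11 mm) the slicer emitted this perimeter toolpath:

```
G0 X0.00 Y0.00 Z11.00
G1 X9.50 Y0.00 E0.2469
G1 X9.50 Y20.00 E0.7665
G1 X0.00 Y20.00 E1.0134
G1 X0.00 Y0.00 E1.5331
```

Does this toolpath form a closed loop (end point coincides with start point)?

Start point (G0): (0.00, 0.00). End point (last G1): the path returns to the start — closed.

yes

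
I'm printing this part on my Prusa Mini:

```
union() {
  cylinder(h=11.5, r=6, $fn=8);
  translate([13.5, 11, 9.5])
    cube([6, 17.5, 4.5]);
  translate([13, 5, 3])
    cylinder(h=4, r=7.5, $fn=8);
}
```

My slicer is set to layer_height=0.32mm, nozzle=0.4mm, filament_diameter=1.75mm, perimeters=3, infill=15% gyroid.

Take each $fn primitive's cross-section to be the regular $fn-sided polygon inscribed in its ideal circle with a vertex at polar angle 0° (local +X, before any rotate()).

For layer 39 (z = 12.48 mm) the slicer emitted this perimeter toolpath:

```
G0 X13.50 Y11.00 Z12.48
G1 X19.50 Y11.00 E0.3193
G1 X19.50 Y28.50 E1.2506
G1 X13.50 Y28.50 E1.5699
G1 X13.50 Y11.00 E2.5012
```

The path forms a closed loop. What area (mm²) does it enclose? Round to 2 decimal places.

Apply the shoelace formula to the sequence of (X, Y) vertices; enclosed area = 105.00 mm².

105.00 mm²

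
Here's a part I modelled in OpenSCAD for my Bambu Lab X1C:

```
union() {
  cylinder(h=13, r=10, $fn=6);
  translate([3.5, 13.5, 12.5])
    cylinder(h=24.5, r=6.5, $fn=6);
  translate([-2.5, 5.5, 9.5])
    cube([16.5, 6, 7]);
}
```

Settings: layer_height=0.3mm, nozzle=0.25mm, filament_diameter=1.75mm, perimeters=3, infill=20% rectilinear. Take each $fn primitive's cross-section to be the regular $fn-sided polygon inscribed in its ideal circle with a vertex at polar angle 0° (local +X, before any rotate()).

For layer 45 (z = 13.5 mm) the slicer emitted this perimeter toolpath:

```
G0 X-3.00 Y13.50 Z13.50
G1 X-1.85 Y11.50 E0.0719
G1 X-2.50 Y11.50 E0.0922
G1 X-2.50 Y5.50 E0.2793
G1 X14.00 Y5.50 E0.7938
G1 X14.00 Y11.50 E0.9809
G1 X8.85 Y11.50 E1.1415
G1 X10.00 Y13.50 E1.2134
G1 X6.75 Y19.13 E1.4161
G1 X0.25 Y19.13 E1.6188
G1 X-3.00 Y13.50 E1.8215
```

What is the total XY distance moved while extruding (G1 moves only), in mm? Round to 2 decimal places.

Sum the Euclidean lengths of each G1 segment: total = 58.42 mm.

58.42 mm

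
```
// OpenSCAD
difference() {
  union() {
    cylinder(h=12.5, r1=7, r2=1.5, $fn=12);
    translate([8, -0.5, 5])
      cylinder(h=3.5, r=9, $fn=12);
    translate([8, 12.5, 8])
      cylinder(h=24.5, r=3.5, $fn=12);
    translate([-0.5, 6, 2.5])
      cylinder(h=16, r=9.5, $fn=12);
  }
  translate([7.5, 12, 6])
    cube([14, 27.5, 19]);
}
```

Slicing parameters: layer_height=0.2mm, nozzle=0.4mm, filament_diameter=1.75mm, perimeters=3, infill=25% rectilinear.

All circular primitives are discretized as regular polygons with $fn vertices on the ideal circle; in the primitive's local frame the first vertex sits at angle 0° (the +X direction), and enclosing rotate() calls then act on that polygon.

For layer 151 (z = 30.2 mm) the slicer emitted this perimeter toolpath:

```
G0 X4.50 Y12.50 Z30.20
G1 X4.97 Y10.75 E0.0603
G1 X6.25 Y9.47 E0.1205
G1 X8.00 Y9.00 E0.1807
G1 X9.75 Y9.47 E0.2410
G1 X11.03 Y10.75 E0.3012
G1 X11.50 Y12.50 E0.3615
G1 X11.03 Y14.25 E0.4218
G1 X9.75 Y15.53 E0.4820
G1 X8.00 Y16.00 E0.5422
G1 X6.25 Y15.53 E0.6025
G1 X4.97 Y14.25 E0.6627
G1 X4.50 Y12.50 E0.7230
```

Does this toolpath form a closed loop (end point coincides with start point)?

Start point (G0): (4.50, 12.50). End point (last G1): the path returns to the start — closed.

yes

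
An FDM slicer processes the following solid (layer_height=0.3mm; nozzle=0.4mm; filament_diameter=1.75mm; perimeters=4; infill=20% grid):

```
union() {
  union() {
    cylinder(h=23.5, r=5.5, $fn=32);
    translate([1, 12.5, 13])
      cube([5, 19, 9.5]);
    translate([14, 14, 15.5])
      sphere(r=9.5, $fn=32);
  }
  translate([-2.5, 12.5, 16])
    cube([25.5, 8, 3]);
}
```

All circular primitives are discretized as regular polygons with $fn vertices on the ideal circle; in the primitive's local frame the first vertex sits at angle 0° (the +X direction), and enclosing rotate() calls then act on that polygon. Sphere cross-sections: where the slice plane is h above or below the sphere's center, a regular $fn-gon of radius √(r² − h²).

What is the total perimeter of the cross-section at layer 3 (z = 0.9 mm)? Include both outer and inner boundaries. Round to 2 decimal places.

34.50 mm

At z = 0.9 mm: the r=5.5 cylinder contributes a regular 32-gon of circumradius 5.5 (perimeter = 2·32·5.500·sin(180°/32) = 34.50 mm); the cube at (1, 12.5) is not intersected at this z (z outside [13, 22.5]); the sphere at (14, 14) is not intersected at this z (|z−center|=14.600 > r=9.5); Merging all regions: only the r=5.5 cylinder is present, so the union is just that shape — boundary = 34.50 mm; the cube at (-2.5, 12.5) is absent (z outside [16, 19]); Merging all regions: only that combined region is present, so the union is just that shape — boundary = 34.50 mm. Overall, the cross-section is a single solid region. Total boundary length (outer) = 34.50 mm.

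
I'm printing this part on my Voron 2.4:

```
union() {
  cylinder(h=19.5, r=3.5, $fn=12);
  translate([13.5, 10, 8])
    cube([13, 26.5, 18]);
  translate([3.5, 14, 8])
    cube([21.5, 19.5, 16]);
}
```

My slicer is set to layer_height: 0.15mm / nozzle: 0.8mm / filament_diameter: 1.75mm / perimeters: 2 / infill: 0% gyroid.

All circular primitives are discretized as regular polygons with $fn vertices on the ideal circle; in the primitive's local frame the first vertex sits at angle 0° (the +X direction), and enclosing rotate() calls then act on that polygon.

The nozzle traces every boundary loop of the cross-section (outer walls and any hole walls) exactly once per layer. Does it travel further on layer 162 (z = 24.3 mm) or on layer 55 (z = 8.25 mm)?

layer 55 (z = 8.25 mm)

Layer 162 (z = 24.3): the cylinder does not reach this height (z outside [0, 19.5]); the 13×26.5 cube at (13.5, 10) contributes its full rectangle (perimeter 79.00 mm); the cube at (3.5, 14) does not reach this height (z outside [8, 24]); Combining (union): only the 13×26.5 cube at (13.5, 10) is present, so the union is just that shape — boundary = 79.00 mm. So its perimeter = 79.00 mm. Layer 55 (z = 8.25): the r=3.5 cylinder gives a regular 12-gon of circumradius 3.5 (constant along its height) (perimeter = 2·12·3.500·sin(180°/12) = 21.74 mm); the 13×26.5 cube at (13.5, 10) contributes its full rectangle (perimeter 79.00 mm); the 21.5×19.5 cube at (3.5, 14) contributes its full rectangle (perimeter 82.00 mm); Taking the union: the regions partially overlap (shared area 224.25 mm²), so the edge portions inside another operand are dropped and the merged outline is re-measured after clipping — boundary = 120.74 mm. So its perimeter = 120.74 mm. Layer 55 is larger (120.74 vs 79.00 mm).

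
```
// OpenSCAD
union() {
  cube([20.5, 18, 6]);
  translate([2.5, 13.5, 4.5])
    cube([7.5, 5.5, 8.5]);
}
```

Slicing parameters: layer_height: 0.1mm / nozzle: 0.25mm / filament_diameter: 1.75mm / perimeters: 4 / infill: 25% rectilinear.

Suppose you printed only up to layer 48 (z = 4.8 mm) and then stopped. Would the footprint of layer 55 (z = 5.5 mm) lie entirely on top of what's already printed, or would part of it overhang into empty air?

Compare the two slices. At z = 4.8: the cube (footprint 20.5×18) is included at this height (area 369.00 mm²); the 7.5×5.5 cube at (2.5, 13.5) contributes its full rectangle (area 41.25 mm²); Merging all regions: the regions partially overlap — summed areas 410.25 mm² minus the doubly-counted overlap 33.75 mm² gives 376.50 mm² — area = 376.50 mm². At z = 5.5: the 20.5×18 cube contributes its full rectangle (area 369.00 mm²); the 7.5×5.5 cube at (2.5, 13.5) contributes its full rectangle (area 41.25 mm²); Merging all regions: the regions partially overlap — summed areas 410.25 mm² minus the doubly-counted overlap 33.75 mm² gives 376.50 mm² — area = 376.50 mm². Checking containment: the cross-section at z = 5.5 is a subset of the cross-section at z = 4.8.

entirely on top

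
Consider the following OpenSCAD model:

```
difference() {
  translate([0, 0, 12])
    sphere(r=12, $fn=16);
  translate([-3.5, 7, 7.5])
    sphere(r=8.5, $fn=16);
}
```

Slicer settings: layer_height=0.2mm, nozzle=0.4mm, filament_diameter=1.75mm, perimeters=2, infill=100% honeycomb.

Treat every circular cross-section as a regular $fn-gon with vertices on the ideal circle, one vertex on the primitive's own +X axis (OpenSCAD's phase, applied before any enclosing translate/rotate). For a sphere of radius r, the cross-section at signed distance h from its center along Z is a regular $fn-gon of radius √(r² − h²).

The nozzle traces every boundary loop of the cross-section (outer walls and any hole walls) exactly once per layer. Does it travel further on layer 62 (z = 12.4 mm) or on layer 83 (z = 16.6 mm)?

layer 62 (z = 12.4 mm)

Layer 62 (z = 12.4): the r=12 sphere slices to a regular 16-gon of circumradius 11.993 (√(r²−h²) with h=0.4 from center) (perimeter = 2·16·11.993·sin(180°/16) = 74.87 mm); the r=8.5 sphere at (-3.5, 7) slices to a regular 16-gon of circumradius 6.946 (√(r²−h²) with h=4.9 from center) (perimeter = 2·16·6.946·sin(180°/16) = 43.36 mm); Subtracting the remaining from the first: starting from the r=12 sphere, the r=8.5 sphere at (-3.5, 7) partially overlaps it — only the 118.90 mm² overlap (of its 147.69 mm²) is removed, clipping the outline — boundary = 86.46 mm. So its perimeter = 86.46 mm. Layer 83 (z = 16.6): the r=12 sphere slices to a regular 16-gon of circumradius 11.083 (√(r²−h²) with h=4.6 from center) (perimeter = 2·16·11.083·sin(180°/16) = 69.19 mm); the sphere at (-3.5, 7) is absent (|z−center|=9.100 > r=8.5); Taking the first minus the rest: none of the subtracted shapes is present at this height, so the r=12 sphere is unchanged — boundary = 69.19 mm. So its perimeter = 69.19 mm. Layer 62 is larger (86.46 vs 69.19 mm).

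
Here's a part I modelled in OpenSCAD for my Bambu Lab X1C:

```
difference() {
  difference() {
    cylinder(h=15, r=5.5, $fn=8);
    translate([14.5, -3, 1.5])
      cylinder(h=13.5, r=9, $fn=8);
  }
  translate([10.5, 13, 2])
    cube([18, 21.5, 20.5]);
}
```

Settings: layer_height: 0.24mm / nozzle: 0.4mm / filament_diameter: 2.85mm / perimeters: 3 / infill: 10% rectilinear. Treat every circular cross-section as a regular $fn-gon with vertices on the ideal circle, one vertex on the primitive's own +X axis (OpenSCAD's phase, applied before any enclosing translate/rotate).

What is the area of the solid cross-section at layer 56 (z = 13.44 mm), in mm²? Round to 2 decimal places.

At z = 13.44 mm: the r=5.5 cylinder contributes a regular 8-gon of circumradius 5.5 (area = (8/2)·5.500²·sin(360°/8) = 85.56 mm²); the cylinder at (14.5, -3): section is a regular 8-gon, circumradius r=9 (area = (8/2)·9.000²·sin(360°/8) = 229.10 mm²); Subtracting the remaining from the first: starting from the r=5.5 cylinder (85.56 mm²), the r=9 cylinder at (14.5, -3) misses the remaining region (no effect) — area = 85.56 mm²; the cube at (10.5, 13) is present — its section is the full 18×21.5 rectangle (area 387.00 mm²); Taking the first minus the rest: starting from the result so far (85.56 mm²), the 18×21.5 cube at (10.5, 13) misses the remaining region (no effect) — area = 85.56 mm². Overall, the cross-section is a single solid region. Net area = 85.56 mm².

85.56 mm²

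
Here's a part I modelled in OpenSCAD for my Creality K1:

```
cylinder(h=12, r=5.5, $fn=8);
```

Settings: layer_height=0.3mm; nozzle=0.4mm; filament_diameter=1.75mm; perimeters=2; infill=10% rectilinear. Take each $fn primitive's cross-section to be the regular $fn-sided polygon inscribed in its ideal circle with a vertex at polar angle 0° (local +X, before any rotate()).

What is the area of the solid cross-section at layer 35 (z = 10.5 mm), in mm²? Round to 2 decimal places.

85.56 mm²

At z = 10.5 mm: the cylinder: section is a regular 8-gon, circumradius r=5.5 (area = (8/2)·5.500²·sin(360°/8) = 85.56 mm²). Overall, the cross-section is a single solid region. Net area = 85.56 mm².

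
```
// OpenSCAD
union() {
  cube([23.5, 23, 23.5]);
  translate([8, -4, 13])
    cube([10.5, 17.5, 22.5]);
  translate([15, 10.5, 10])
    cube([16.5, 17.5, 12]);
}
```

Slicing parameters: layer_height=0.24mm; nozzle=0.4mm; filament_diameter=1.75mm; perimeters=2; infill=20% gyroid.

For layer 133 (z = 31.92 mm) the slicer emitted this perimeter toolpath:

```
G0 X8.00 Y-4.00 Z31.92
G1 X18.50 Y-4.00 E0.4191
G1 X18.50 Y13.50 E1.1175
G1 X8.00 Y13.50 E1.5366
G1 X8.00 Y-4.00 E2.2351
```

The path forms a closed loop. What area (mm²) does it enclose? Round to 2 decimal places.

183.75 mm²

Apply the shoelace formula to the sequence of (X, Y) vertices; enclosed area = 183.75 mm².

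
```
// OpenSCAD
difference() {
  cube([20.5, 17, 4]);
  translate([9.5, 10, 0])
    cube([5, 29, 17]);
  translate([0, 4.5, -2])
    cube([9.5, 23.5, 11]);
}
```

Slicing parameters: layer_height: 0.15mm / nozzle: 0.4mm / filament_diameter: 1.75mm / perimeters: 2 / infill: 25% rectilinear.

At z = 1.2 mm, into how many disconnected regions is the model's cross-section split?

At z = 1.2 mm: the cube is present — its section is the full 20.5×17 rectangle; the cube at (9.5, 10) is present — its section is the full 5×29 rectangle; the cube at (0, 4.5) is present — its section is the full 9.5×23.5 rectangle; After the difference (first − rest): starting from the 20.5×17 cube, the 5×29 cube at (9.5, 10) partially overlaps it — only the 35.00 mm² overlap (of its 145.00 mm²) is removed, clipping the outline; the 9.5×23.5 cube at (0, 4.5) partially overlaps it — only the 118.75 mm² overlap (of its 223.25 mm²) is removed, clipping the outline — 1 connected region. The result has 1 disconnected region.

1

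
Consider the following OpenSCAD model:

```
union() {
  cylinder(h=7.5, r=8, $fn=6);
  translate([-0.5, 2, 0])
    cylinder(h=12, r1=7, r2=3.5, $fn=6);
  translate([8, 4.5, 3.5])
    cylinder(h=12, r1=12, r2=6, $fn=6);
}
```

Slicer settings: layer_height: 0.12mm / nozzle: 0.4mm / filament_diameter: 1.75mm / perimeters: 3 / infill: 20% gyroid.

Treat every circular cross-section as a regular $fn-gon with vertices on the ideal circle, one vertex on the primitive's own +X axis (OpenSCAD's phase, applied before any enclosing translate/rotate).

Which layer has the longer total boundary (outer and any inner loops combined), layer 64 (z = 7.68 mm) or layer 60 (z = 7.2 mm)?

Layer 64 (z = 7.68): the cylinder is not intersected at this z (z outside [0, 7.5]); the cone at (-0.5, 2) contributes a regular 6-gon of circumradius 4.760 (interpolated between r1=7 and r2=3.5 at t=0.640) (perimeter = 2·6·4.760·sin(180°/6) = 28.56 mm); the cone at (8, 4.5) contributes a regular 6-gon of circumradius 9.910 (interpolated between r1=12 and r2=6 at t=0.348) (perimeter = 2·6·9.910·sin(180°/6) = 59.46 mm); Combining (union): the regions partially overlap (shared area 27.64 mm²), so the edge portions inside another operand are dropped and the merged outline is re-measured after clipping — boundary = 66.19 mm. So its perimeter = 66.19 mm. Layer 60 (z = 7.2): the r=8 cylinder contributes a regular 6-gon of circumradius 8 (perimeter = 2·6·8.000·sin(180°/6) = 48.00 mm); the cone at (-0.5, 2): at t=0.600 of its height the radius interpolates to r₁+(r₂−r₁)t = 4.900, giving a regular 6-gon of that circumradius (perimeter = 2·6·4.900·sin(180°/6) = 29.40 mm); the cone at (8, 4.5) contributes a regular 6-gon of circumradius 10.150 (interpolated between r1=12 and r2=6 at t=0.308) (perimeter = 2·6·10.150·sin(180°/6) = 60.90 mm); Combining (union): the regions partially overlap (shared area 133.07 mm²), so the edge portions inside another operand are dropped and the merged outline is re-measured after clipping — boundary = 75.65 mm. So its perimeter = 75.65 mm. Layer 60 is larger (75.65 vs 66.19 mm).

layer 60 (z = 7.2 mm)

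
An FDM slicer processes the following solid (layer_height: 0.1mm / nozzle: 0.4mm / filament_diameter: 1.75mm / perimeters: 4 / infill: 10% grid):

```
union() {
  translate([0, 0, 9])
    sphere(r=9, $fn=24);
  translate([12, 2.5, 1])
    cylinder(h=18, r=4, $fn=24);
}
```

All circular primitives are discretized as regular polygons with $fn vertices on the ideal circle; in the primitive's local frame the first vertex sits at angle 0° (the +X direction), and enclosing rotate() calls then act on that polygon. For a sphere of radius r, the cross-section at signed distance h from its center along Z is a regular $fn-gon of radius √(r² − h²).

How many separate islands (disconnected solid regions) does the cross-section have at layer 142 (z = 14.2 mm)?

2

At z = 14.2 mm: the r=9 sphere slices to a regular 24-gon of circumradius 7.346 (√(r²−h²) with h=5.2 from center); the r=4 cylinder at (12, 2.5) contributes a regular 24-gon of circumradius 4; Combining (union): the 2 present regions are separate (no shared area or edge), so areas and boundary lengths simply add and each stays a separate island — 2 connected regions. Overall, the cross-section has 2 separate islands. Island count = 2.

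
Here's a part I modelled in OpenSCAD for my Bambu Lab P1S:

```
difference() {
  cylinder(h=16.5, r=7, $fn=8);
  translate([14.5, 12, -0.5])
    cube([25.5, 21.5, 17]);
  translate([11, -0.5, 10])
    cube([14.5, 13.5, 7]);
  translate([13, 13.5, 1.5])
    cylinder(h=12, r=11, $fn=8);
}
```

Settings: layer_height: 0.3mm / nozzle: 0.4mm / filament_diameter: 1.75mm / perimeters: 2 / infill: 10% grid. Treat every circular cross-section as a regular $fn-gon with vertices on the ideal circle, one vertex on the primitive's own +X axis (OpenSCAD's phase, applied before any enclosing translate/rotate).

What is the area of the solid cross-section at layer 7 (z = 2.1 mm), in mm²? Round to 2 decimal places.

138.59 mm²

At z = 2.1 mm: the r=7 cylinder gives a regular 8-gon of circumradius 7 (constant along its height) (area = (8/2)·7.000²·sin(360°/8) = 138.59 mm²); the cube at (14.5, 12) is present — its section is the full 25.5×21.5 rectangle (area 548.25 mm²); the cube at (11, -0.5) is absent (z outside [10, 17]); the cylinder at (13, 13.5): section is a regular 8-gon, circumradius r=11 (area = (8/2)·11.000²·sin(360°/8) = 342.24 mm²); Subtracting the remaining from the first: starting from the r=7 cylinder (138.59 mm²), the 25.5×21.5 cube at (14.5, 12) misses the remaining region (no effect); the r=11 cylinder at (13, 13.5) misses the remaining region (no effect) — area = 138.59 mm². Overall, the cross-section is a single solid region. Net area = 138.59 mm².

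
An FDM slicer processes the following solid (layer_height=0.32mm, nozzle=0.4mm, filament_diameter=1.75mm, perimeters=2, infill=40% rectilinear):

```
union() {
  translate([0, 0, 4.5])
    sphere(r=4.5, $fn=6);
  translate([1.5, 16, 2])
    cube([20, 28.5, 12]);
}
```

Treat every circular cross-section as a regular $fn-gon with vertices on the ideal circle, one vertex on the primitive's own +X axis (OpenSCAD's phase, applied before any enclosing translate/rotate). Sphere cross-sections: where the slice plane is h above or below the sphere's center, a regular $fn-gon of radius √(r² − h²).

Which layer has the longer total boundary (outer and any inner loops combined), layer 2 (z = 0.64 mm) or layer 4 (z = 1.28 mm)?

Layer 2 (z = 0.64): the sphere: section is a regular 6-gon, circumradius = √(r²−h²) = √(4.5²−3.86²) = 2.313 (perimeter = 2·6·2.313·sin(180°/6) = 13.88 mm); the cube at (1.5, 16) is absent (z outside [2, 14]); Combining (union): only the r=4.5 sphere is present, so the union is just that shape — boundary = 13.88 mm. So its perimeter = 13.88 mm. Layer 4 (z = 1.28): the r=4.5 sphere slices to a regular 6-gon of circumradius 3.144 (√(r²−h²) with h=3.22 from center) (perimeter = 2·6·3.144·sin(180°/6) = 18.86 mm); the cube at (1.5, 16) is absent (z outside [2, 14]); Combining (union): only the r=4.5 sphere is present, so the union is just that shape — boundary = 18.86 mm. So its perimeter = 18.86 mm. Layer 4 is larger (18.86 vs 13.88 mm).

layer 4 (z = 1.28 mm)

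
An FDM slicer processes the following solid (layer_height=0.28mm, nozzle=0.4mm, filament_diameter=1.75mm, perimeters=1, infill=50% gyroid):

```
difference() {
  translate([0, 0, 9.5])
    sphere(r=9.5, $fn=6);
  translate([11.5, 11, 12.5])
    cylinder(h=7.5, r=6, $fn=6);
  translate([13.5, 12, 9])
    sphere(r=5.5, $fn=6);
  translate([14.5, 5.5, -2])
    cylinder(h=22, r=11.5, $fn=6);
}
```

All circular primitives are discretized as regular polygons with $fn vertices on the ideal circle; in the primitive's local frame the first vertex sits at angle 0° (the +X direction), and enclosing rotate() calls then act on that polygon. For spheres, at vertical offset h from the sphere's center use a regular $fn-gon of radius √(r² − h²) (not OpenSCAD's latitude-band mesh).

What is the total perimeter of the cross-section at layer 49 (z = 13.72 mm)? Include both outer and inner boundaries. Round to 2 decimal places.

At z = 13.72 mm: the r=9.5 sphere contributes a regular 6-gon of circumradius √(9.5²−4.22²) = 8.511 (perimeter = 2·6·8.511·sin(180°/6) = 51.07 mm); the r=6 cylinder at (11.5, 11) contributes a regular 6-gon of circumradius 6 (perimeter = 2·6·6.000·sin(180°/6) = 36.00 mm); the r=5.5 sphere at (13.5, 12) slices to a regular 6-gon of circumradius 2.823 (√(r²−h²) with h=4.72 from center) (perimeter = 2·6·2.823·sin(180°/6) = 16.94 mm); the r=11.5 cylinder at (14.5, 5.5) gives a regular 6-gon of circumradius 11.5 (constant along its height) (perimeter = 2·6·11.500·sin(180°/6) = 69.00 mm); Taking the first minus the rest: starting from the r=9.5 sphere, the r=6 cylinder at (11.5, 11) misses the remaining region (no effect); the r=5.5 sphere at (13.5, 12) misses the remaining region (no effect); the r=11.5 cylinder at (14.5, 5.5) partially overlaps it — only the 17.56 mm² overlap (of its 343.60 mm²) is removed, clipping the outline — boundary = 50.89 mm. Overall, the cross-section is a single solid region. Total boundary length (outer) = 50.89 mm.

50.89 mm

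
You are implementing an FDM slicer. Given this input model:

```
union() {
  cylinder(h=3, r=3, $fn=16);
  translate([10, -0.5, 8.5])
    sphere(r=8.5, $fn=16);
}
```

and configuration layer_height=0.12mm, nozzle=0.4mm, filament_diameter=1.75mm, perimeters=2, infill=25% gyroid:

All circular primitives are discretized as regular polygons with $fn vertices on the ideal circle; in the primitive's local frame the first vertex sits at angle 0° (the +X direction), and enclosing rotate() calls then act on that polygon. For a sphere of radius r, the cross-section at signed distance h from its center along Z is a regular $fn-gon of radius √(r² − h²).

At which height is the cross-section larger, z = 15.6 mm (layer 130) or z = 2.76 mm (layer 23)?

layer 23 (z = 2.76 mm)

Layer 130 (z = 15.6): the cylinder is not intersected at this z (z outside [0, 3]); the r=8.5 sphere at (10, -0.5) contributes a regular 16-gon of circumradius √(8.5²−7.1²) = 4.673 (area = (16/2)·4.673²·sin(360°/16) = 66.86 mm²); Taking the union: only the r=8.5 sphere at (10, -0.5) is present, so the union is just that shape — area = 66.86 mm². So its area = 66.86 mm². Layer 23 (z = 2.76): the cylinder: section is a regular 16-gon, circumradius r=3 (area = (16/2)·3.000²·sin(360°/16) = 27.55 mm²); the sphere at (10, -0.5): section is a regular 16-gon, circumradius = √(r²−h²) = √(8.5²−5.74²) = 6.269 (area = (16/2)·6.269²·sin(360°/16) = 120.32 mm²); Taking the union: the 2 present regions are separate (no shared area or edge), so areas and boundary lengths simply add and each stays a separate island — area = 147.88 mm². So its area = 147.88 mm². Layer 23 is larger (147.88 vs 66.86 mm²).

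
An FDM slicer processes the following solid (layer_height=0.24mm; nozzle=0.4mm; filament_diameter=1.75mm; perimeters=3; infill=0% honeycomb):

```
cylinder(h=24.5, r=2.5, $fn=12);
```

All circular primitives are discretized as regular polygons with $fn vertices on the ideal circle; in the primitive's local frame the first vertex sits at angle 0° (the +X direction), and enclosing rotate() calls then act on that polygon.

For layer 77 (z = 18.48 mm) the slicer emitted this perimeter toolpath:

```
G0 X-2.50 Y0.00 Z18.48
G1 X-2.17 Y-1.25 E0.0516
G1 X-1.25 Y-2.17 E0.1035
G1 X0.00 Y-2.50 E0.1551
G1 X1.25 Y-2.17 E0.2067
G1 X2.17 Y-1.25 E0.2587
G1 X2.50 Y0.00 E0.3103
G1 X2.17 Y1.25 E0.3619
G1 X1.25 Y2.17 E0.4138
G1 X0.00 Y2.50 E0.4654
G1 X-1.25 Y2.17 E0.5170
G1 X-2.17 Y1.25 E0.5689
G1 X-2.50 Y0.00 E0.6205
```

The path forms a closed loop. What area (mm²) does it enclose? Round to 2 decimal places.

18.79 mm²

Apply the shoelace formula to the sequence of (X, Y) vertices; enclosed area = 18.79 mm².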